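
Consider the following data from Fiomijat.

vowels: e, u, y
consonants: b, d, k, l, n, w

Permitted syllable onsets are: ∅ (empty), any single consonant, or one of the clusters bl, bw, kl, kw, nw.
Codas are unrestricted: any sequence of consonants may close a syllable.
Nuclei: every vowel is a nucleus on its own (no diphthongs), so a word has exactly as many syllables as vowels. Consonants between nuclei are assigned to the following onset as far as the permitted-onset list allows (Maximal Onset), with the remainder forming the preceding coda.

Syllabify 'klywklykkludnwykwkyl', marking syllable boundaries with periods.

klyw.klyk.klud.nwykw.kyl

Nuclei (vowels): y, y, u, y, y → 5 syllables.
/y…y/ gap (V1→V2): cluster /wkl/ — the longest permitted-onset suffix is /kl/; onset = /kl/, preceding coda = /w/.
/y…u/ gap (V2→V3): /kkl/; trying suffixes from longest down, /kl/ is the first permitted one, so coda /k/ | onset /kl/.
/u…y/ gap (V3→V4): /dnw/ splits as /d/ + /nw/ (/nw/ is the longest suffix that is a licit onset).
/y…y/ gap (V4→V5): /kwk/; trying suffixes from longest down, /k/ is the first permitted one, so coda /kw/ | onset /k/.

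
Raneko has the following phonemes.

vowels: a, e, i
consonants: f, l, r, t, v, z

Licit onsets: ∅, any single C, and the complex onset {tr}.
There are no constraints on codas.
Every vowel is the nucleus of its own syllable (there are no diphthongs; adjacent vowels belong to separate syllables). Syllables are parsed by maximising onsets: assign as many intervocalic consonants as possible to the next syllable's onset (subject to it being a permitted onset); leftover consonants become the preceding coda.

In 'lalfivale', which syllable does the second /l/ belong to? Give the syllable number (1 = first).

Nuclei (vowels): a, i, a, e → 4 syllables.
/a…i/ gap (V1→V2): cluster /lf/ — the longest permitted-onset suffix is /f/; onset = /f/, preceding coda = /l/.
/i…a/ gap (V2→V3): /v/ → onset of the next syllable (single consonants are always licit onsets).
/a…e/ gap (V3→V4): /l/ is a single consonant, so it becomes the next onset.
So the parse is lal.fi.va.le.
The second /l/ is in the coda of syllable 1 (/lal/).

1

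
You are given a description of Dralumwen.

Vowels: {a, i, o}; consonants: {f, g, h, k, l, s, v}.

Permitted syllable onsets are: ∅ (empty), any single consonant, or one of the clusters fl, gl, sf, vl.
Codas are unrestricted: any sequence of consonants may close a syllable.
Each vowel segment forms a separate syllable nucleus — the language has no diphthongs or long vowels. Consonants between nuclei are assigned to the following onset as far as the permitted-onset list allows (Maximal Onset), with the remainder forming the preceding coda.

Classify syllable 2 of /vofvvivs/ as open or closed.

closed

Vowels present: o, i; each is a nucleus, giving 2 syllables.
Between /o/ (V1) and /i/ (V2): /fvv/ splits as /fv/ + /v/ (/v/ is the longest suffix that is a licit onset).
Result: vofv.vivs.
Syllable 2 is /vivs/ with coda /vs/, so it is closed.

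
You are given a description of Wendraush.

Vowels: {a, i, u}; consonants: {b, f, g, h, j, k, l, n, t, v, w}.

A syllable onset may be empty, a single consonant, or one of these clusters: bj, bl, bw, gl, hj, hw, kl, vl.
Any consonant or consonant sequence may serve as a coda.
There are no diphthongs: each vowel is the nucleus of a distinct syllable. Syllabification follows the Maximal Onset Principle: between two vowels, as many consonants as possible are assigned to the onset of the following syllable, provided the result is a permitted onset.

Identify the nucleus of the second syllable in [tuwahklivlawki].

Nuclei (vowels): u, a, i, a, i → 5 syllables.
The second nucleus (vowel 2 from the left) is /a/.

a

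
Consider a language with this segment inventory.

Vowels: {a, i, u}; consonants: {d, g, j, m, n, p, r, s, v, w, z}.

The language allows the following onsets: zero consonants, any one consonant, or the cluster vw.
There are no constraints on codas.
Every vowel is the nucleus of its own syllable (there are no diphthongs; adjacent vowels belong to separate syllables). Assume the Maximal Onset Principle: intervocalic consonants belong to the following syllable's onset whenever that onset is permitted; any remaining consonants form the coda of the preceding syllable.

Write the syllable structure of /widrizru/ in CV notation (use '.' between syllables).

The vowels are i, i, u — 3 nuclei, so 3 syllables.
V1 /i/ – V2 /i/: cluster /dr/ — the longest permitted-onset suffix is /r/; onset = /r/, preceding coda = /d/.
V2 /i/ – V3 /u/: /zr/ — longest licit onset from the right is /r/, leaving /z/ as coda.
Putting it together: wid.riz.ru.
Mapping each syllable to C/V: /wid/ → CVC, /riz/ → CVC, /ru/ → CV.

CVC.CVC.CV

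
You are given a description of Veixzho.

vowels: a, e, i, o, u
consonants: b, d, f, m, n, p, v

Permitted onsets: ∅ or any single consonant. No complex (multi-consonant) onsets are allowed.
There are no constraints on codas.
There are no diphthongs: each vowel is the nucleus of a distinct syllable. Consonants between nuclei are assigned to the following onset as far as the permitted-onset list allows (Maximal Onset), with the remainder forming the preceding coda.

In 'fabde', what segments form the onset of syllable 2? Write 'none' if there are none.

The vowels are a, e — 2 nuclei, so 2 syllables.
Between /a/ (V1) and /e/ (V2): /bd/ — longest licit onset from the right is /d/, leaving /b/ as coda.
So the parse is fab.de.
Syllable 2 is /de/: onset /d/, nucleus /e/, coda ∅.

d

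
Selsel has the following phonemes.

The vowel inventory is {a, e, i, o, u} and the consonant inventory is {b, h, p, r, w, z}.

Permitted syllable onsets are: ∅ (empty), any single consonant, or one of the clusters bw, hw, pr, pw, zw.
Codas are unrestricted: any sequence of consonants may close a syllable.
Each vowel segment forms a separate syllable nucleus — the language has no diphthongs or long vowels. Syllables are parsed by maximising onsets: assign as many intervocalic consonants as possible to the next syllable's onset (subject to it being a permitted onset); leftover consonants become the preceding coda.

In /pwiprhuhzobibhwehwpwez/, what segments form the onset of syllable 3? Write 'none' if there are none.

Nuclei (vowels): i, u, o, i, e, e → 6 syllables.
V1 /i/ – V2 /u/: /prh/; trying suffixes from longest down, /h/ is the first permitted one, so coda /pr/ | onset /h/.
V2 /u/ – V3 /o/: /hz/ — longest licit onset from the right is /z/, leaving /h/ as coda.
V3 /o/ – V4 /i/: /b/ → onset of the next syllable (single consonants are always licit onsets).
V4 /i/ – V5 /e/: /bhw/ splits as /b/ + /hw/ (/hw/ is the longest suffix that is a licit onset).
V5 /e/ – V6 /e/: /hwpw/ — longest licit onset from the right is /pw/, leaving /hw/ as coda.
So the parse is pwipr.huh.zo.bib.hwehw.pwez.
Syllable 3 is /zo/: onset /z/, nucleus /o/, coda ∅.

z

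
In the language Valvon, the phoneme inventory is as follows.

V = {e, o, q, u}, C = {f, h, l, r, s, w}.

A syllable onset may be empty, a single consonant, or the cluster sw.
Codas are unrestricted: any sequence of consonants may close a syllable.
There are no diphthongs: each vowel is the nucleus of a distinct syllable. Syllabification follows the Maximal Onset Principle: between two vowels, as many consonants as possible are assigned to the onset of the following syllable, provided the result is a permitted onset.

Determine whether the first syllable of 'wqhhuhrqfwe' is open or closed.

The vowels are q, u, q, e — 4 nuclei, so 4 syllables.
Between /q/ (V1) and /u/ (V2): /hh/ splits as /h/ + /h/ (/h/ is the longest suffix that is a licit onset).
Between /u/ (V2) and /q/ (V3): /hr/ splits as /h/ + /r/ (/r/ is the longest suffix that is a licit onset).
Between /q/ (V3) and /e/ (V4): cluster /fw/ — the longest permitted-onset suffix is /w/; onset = /w/, preceding coda = /f/.
Putting it together: wqh.huh.rqf.we.
Syllable 1 is /wqh/ with coda /h/, so it is closed.

closed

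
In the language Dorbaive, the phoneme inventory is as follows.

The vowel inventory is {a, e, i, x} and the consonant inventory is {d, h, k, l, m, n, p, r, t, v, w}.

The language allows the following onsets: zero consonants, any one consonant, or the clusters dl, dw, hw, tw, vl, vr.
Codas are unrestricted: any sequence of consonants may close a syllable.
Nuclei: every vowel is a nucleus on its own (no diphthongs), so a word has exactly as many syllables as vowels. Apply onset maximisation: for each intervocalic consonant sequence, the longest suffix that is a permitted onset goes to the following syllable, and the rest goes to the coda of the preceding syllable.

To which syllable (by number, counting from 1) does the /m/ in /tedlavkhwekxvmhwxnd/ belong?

Nuclei (vowels): e, a, e, x, x → 5 syllables.
σ1/σ2 boundary: /dl/ — entire cluster is a permitted onset → onset /dl/, coda ∅.
σ2/σ3 boundary: cluster /vkhw/ — the longest permitted-onset suffix is /hw/; onset = /hw/, preceding coda = /vk/.
σ3/σ4 boundary: /k/ → onset of the next syllable (single consonants are always licit onsets).
σ4/σ5 boundary: cluster /vmhw/ — the longest permitted-onset suffix is /hw/; onset = /hw/, preceding coda = /vm/.
Putting it together: te.dlavk.hwe.kxvm.hwxnd.
The /m/ is in the coda of syllable 4 (/kxvm/).

4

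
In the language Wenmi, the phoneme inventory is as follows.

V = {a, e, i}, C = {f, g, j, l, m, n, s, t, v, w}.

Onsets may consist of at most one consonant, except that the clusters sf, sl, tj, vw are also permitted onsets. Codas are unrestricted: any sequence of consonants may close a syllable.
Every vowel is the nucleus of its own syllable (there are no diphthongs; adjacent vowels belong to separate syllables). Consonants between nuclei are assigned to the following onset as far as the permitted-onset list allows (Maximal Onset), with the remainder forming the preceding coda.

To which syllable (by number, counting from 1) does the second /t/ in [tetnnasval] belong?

1

Vowels present: e, a, a; each is a nucleus, giving 3 syllables.
σ1/σ2 boundary: /tnn/; trying suffixes from longest down, /n/ is the first permitted one, so coda /tn/ | onset /n/.
σ2/σ3 boundary: /sv/; trying suffixes from longest down, /v/ is the first permitted one, so coda /s/ | onset /v/.
Syllabification: tetn.nas.val.
The second /t/ is in the coda of syllable 1 (/tetn/).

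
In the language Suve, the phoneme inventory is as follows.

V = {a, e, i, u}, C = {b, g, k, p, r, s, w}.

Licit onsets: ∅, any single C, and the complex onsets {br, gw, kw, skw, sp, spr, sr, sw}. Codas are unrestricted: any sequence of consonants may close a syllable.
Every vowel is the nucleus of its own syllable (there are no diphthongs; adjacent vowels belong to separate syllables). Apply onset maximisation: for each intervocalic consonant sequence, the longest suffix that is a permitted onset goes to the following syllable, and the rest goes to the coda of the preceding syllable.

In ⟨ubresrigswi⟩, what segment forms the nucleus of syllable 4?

i

The vowels are u, e, i, i — 4 nuclei, so 4 syllables.
The fourth nucleus (vowel 4 from the left) is /i/.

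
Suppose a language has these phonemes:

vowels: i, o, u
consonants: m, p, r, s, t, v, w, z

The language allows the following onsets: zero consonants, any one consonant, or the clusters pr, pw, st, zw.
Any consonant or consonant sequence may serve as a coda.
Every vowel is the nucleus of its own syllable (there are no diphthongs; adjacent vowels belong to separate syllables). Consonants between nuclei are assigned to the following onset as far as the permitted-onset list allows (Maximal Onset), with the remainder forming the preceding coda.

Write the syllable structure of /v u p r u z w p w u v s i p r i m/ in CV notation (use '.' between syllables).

The vowels are u, u, u, i, i — 5 nuclei, so 5 syllables.
V1 /u/ – V2 /u/: /pr/ is a licit onset in full, so it all attaches to the next syllable.
V2 /u/ – V3 /u/: /zwpw/ splits as /zw/ + /pw/ (/pw/ is the longest suffix that is a licit onset).
V3 /u/ – V4 /i/: cluster /vs/ — the longest permitted-onset suffix is /s/; onset = /s/, preceding coda = /v/.
V4 /i/ – V5 /i/: cluster /pr/ — /pr/ is itself a permitted onset, so the whole cluster goes right; preceding coda = ∅.
Result: vu.pruzw.pwuv.si.prim.
Mapping each syllable to C/V: /vu/ → CV, /pruzw/ → CCVCC, /pwuv/ → CCVC, /si/ → CV, /prim/ → CCVC.

CV.CCVCC.CCVC.CV.CCVC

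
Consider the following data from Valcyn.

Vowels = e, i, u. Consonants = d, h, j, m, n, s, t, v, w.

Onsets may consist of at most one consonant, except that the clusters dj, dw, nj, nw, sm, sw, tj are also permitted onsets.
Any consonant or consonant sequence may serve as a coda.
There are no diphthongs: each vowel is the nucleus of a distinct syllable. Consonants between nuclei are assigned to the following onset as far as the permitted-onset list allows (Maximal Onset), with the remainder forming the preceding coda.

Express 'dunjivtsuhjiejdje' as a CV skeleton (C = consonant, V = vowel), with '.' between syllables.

The vowels are u, i, u, i, e, e — 6 nuclei, so 6 syllables.
Between /u/ (V1) and /i/ (V2): /nj/ — entire cluster is a permitted onset → onset /nj/, coda ∅.
Between /i/ (V2) and /u/ (V3): /vts/; trying suffixes from longest down, /s/ is the first permitted one, so coda /vt/ | onset /s/.
Between /u/ (V3) and /i/ (V4): cluster /hj/ — the longest permitted-onset suffix is /j/; onset = /j/, preceding coda = /h/.
Between /i/ (V4) and /e/ (V5): no consonants, so the boundary falls immediately after /i/.
Between /e/ (V5) and /e/ (V6): /jdj/ splits as /j/ + /dj/ (/dj/ is the longest suffix that is a licit onset).
Result: du.njivt.suh.ji.ej.dje.
Mapping each syllable to C/V: /du/ → CV, /njivt/ → CCVCC, /suh/ → CVC, /ji/ → CV, /ej/ → VC, /dje/ → CCV.

CV.CCVCC.CVC.CV.VC.CCV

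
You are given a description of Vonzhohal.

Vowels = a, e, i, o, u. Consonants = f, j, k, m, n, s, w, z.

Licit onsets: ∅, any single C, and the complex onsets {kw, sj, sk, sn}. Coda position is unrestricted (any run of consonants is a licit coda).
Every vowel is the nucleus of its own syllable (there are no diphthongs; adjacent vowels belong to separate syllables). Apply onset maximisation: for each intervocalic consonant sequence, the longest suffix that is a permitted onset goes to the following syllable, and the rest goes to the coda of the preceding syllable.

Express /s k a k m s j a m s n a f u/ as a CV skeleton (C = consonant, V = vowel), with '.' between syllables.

Vowels present: a, a, a, u; each is a nucleus, giving 4 syllables.
σ1/σ2 boundary: /kmsj/ splits as /km/ + /sj/ (/sj/ is the longest suffix that is a licit onset).
σ2/σ3 boundary: /msn/ — longest licit onset from the right is /sn/, leaving /m/ as coda.
σ3/σ4 boundary: just /f/ — single C goes to the following onset.
So the parse is skakm.sjam.sna.fu.
Mapping each syllable to C/V: /skakm/ → CCVCC, /sjam/ → CCVC, /sna/ → CCV, /fu/ → CV.

CCVCC.CCVC.CCV.CV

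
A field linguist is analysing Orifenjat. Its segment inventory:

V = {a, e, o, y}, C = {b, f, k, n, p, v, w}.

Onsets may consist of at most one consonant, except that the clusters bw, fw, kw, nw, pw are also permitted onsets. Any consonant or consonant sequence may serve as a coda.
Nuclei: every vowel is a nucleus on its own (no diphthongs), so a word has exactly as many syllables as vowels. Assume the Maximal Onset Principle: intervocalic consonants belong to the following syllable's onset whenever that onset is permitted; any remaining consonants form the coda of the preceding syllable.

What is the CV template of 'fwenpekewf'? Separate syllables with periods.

The vowels are e, e, e — 3 nuclei, so 3 syllables.
V1 /e/ – V2 /e/: /np/; trying suffixes from longest down, /p/ is the first permitted one, so coda /n/ | onset /p/.
V2 /e/ – V3 /e/: /k/ is a single consonant, so it becomes the next onset.
Result: fwen.pe.kewf.
Mapping each syllable to C/V: /fwen/ → CCVC, /pe/ → CV, /kewf/ → CVCC.

CCVC.CV.CVCC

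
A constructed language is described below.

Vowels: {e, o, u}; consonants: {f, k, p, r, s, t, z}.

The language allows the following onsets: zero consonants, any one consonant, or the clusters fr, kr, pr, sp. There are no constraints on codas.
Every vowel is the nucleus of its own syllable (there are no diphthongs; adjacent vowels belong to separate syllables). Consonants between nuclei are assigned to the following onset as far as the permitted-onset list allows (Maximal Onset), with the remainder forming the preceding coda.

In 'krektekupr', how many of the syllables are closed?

The vowels are e, e, u — 3 nuclei, so 3 syllables.
Between /e/ (V1) and /e/ (V2): /kt/ splits as /k/ + /t/ (/t/ is the longest suffix that is a licit onset).
Between /e/ (V2) and /u/ (V3): just /k/ — single C goes to the following onset.
So the parse is krek.te.kupr.
Classifying each syllable: /krek/ (closed), /te/ (open), /kupr/ (closed).
Closed syllables: 2.

2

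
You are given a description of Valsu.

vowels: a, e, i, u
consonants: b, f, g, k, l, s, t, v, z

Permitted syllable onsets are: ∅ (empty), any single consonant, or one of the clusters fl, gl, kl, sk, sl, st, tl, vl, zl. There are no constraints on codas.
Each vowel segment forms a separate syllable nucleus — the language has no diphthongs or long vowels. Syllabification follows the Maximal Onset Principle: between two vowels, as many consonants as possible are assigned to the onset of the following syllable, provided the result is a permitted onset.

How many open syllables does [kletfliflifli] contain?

3

The vowels are e, i, i, i — 4 nuclei, so 4 syllables.
σ1/σ2 boundary: /tfl/ splits as /t/ + /fl/ (/fl/ is the longest suffix that is a licit onset).
σ2/σ3 boundary: /fl/ — entire cluster is a permitted onset → onset /fl/, coda ∅.
σ3/σ4 boundary: /fl/ is a licit onset in full, so it all attaches to the next syllable.
Syllabification: klet.fli.fli.fli.
Classifying each syllable: /klet/ (closed), /fli/ (open), /fli/ (open), /fli/ (open).
Open syllables: 3.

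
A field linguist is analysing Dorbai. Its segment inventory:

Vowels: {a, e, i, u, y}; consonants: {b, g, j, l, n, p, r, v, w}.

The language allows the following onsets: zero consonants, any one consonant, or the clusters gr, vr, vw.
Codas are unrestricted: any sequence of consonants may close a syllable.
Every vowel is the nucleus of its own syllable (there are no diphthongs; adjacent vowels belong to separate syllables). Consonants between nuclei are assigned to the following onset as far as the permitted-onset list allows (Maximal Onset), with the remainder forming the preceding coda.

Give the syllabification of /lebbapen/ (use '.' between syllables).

Nuclei (vowels): e, a, e → 3 syllables.
σ1/σ2 boundary: /bb/ splits as /b/ + /b/ (/b/ is the longest suffix that is a licit onset).
σ2/σ3 boundary: /p/ is a single consonant, so it becomes the next onset.

leb.ba.pen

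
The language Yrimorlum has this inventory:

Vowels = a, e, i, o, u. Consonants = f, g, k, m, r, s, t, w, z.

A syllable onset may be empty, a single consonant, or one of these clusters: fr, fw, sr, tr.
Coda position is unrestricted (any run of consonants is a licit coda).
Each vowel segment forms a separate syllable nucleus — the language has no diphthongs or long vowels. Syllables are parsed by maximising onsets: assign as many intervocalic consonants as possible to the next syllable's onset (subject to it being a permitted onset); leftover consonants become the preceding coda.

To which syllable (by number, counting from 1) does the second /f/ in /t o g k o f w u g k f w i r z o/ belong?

4

Vowels present: o, o, u, i, o; each is a nucleus, giving 5 syllables.
Between /o/ (V1) and /o/ (V2): /gk/ splits as /g/ + /k/ (/k/ is the longest suffix that is a licit onset).
Between /o/ (V2) and /u/ (V3): cluster /fw/ — /fw/ is itself a permitted onset, so the whole cluster goes right; preceding coda = ∅.
Between /u/ (V3) and /i/ (V4): cluster /gkfw/ — the longest permitted-onset suffix is /fw/; onset = /fw/, preceding coda = /gk/.
Between /i/ (V4) and /o/ (V5): /rz/ — longest licit onset from the right is /z/, leaving /r/ as coda.
Syllabification: tog.ko.fwugk.fwir.zo.
The second /f/ is in the onset of syllable 4 (/fwir/).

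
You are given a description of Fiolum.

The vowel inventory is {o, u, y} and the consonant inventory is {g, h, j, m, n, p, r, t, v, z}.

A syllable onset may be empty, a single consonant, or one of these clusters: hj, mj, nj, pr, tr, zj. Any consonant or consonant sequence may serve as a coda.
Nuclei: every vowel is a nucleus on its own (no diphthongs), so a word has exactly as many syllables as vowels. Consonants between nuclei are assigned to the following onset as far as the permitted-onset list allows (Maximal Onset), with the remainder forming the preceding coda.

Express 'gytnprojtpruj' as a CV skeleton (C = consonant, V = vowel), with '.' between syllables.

The vowels are y, o, u — 3 nuclei, so 3 syllables.
V1 /y/ – V2 /o/: /tnpr/ splits as /tn/ + /pr/ (/pr/ is the longest suffix that is a licit onset).
V2 /o/ – V3 /u/: /jtpr/ splits as /jt/ + /pr/ (/pr/ is the longest suffix that is a licit onset).
Result: gytn.projt.pruj.
Mapping each syllable to C/V: /gytn/ → CVCC, /projt/ → CCVCC, /pruj/ → CCVC.

CVCC.CCVCC.CCVC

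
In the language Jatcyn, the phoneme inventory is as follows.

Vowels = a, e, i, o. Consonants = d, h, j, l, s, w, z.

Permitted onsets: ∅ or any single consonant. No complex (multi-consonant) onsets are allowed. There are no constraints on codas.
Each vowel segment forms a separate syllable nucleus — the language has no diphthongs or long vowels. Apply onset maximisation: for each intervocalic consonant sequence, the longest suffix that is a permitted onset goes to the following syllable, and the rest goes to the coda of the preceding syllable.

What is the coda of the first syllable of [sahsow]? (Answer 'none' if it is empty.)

h

Vowels present: a, o; each is a nucleus, giving 2 syllables.
/a…o/ gap (V1→V2): cluster /hs/ — the longest permitted-onset suffix is /s/; onset = /s/, preceding coda = /h/.
Putting it together: sah.sow.
Syllable 1 is /sah/: onset /s/, nucleus /a/, coda /h/.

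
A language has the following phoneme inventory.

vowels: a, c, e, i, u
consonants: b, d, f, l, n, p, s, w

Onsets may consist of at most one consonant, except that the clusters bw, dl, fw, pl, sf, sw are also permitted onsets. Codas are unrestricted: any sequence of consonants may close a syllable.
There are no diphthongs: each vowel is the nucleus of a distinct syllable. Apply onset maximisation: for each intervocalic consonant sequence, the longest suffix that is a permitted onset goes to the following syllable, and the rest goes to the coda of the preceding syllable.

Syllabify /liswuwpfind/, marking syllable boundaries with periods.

li.swuwp.find

Vowels present: i, u, i; each is a nucleus, giving 3 syllables.
/i…u/ gap (V1→V2): /sw/ is a licit onset in full, so it all attaches to the next syllable.
/u…i/ gap (V2→V3): /wpf/ — longest licit onset from the right is /f/, leaving /wp/ as coda.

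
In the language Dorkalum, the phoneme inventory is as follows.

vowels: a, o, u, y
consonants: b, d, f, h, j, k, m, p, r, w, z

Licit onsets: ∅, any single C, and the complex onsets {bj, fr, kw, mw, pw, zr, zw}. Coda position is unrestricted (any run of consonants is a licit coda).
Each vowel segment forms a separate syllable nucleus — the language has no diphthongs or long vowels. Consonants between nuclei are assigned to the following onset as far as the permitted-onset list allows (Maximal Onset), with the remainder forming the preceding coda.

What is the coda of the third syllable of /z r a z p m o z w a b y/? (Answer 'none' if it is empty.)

none

The vowels are a, o, a, y — 4 nuclei, so 4 syllables.
σ1/σ2 boundary: /zpm/ splits as /zp/ + /m/ (/m/ is the longest suffix that is a licit onset).
σ2/σ3 boundary: /zw/ is a licit onset in full, so it all attaches to the next syllable.
σ3/σ4 boundary: just /b/ — single C goes to the following onset.
Putting it together: zrazp.mo.zwa.by.
Syllable 3 is /zwa/: onset /zw/, nucleus /a/, coda ∅.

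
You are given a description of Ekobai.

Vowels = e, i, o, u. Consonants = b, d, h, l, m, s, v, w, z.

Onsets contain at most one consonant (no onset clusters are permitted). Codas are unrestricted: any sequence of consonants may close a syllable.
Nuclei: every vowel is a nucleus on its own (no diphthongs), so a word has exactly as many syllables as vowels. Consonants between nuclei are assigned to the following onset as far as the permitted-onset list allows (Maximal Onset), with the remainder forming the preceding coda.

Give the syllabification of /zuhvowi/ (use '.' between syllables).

zuh.vo.wi

Vowels present: u, o, i; each is a nucleus, giving 3 syllables.
/u…o/ gap (V1→V2): /hv/; trying suffixes from longest down, /v/ is the first permitted one, so coda /h/ | onset /v/.
/o…i/ gap (V2→V3): just /w/ — single C goes to the following onset.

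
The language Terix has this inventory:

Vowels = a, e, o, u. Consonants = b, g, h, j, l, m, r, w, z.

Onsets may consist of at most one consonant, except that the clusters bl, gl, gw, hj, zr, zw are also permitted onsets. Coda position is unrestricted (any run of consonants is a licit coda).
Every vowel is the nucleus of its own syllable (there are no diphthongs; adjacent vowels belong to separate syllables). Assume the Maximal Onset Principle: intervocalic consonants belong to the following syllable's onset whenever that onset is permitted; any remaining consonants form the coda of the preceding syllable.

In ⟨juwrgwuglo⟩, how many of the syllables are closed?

Nuclei (vowels): u, u, o → 3 syllables.
σ1/σ2 boundary: cluster /wrgw/ — the longest permitted-onset suffix is /gw/; onset = /gw/, preceding coda = /wr/.
σ2/σ3 boundary: /gl/ — entire cluster is a permitted onset → onset /gl/, coda ∅.
So the parse is juwr.gwu.glo.
Classifying each syllable: /juwr/ (closed), /gwu/ (open), /glo/ (open).
Closed syllables: 1.

1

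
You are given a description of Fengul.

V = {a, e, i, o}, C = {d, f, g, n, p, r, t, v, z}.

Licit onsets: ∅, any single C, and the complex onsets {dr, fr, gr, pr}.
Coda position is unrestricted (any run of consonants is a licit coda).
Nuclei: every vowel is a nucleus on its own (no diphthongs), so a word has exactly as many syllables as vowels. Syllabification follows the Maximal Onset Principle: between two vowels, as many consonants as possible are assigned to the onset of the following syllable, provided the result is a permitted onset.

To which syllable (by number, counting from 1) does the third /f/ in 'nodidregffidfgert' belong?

Nuclei (vowels): o, i, e, i, e → 5 syllables.
Between /o/ (V1) and /i/ (V2): /d/ → onset of the next syllable (single consonants are always licit onsets).
Between /i/ (V2) and /e/ (V3): /dr/ is a licit onset in full, so it all attaches to the next syllable.
Between /e/ (V3) and /i/ (V4): /gff/ splits as /gf/ + /f/ (/f/ is the longest suffix that is a licit onset).
Between /i/ (V4) and /e/ (V5): /dfg/ splits as /df/ + /g/ (/g/ is the longest suffix that is a licit onset).
Result: no.di.dregf.fidf.gert.
The third /f/ is in the coda of syllable 4 (/fidf/).

4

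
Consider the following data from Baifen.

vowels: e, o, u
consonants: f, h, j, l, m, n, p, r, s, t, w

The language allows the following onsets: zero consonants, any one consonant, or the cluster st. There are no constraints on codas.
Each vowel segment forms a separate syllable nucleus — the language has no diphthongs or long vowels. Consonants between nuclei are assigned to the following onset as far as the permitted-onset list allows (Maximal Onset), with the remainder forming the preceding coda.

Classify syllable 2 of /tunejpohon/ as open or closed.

closed

The vowels are u, e, o, o — 4 nuclei, so 4 syllables.
Between /u/ (V1) and /e/ (V2): /n/ is a single consonant, so it becomes the next onset.
Between /e/ (V2) and /o/ (V3): /jp/ splits as /j/ + /p/ (/p/ is the longest suffix that is a licit onset).
Between /o/ (V3) and /o/ (V4): /h/ → onset of the next syllable (single consonants are always licit onsets).
Putting it together: tu.nej.po.hon.
Syllable 2 is /nej/ with coda /j/, so it is closed.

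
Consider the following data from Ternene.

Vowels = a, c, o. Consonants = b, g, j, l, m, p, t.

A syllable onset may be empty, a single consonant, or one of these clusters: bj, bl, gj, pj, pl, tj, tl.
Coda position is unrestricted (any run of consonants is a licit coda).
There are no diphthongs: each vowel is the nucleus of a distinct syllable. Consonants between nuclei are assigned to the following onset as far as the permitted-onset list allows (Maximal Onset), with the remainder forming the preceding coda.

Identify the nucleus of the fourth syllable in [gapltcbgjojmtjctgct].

c

Vowels present: a, c, o, c, c; each is a nucleus, giving 5 syllables.
The fourth nucleus (vowel 4 from the left) is /c/.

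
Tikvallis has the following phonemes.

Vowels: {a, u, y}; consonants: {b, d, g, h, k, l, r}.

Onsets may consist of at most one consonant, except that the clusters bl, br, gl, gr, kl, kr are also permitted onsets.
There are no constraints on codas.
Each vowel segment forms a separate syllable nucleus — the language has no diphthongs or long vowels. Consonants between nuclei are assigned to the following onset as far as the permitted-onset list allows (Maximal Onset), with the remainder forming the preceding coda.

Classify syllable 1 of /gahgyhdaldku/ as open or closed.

closed

The vowels are a, y, a, u — 4 nuclei, so 4 syllables.
V1 /a/ – V2 /y/: cluster /hg/ — the longest permitted-onset suffix is /g/; onset = /g/, preceding coda = /h/.
V2 /y/ – V3 /a/: /hd/ splits as /h/ + /d/ (/d/ is the longest suffix that is a licit onset).
V3 /a/ – V4 /u/: /ldk/ splits as /ld/ + /k/ (/k/ is the longest suffix that is a licit onset).
Putting it together: gah.gyh.dald.ku.
Syllable 1 is /gah/ with coda /h/, so it is closed.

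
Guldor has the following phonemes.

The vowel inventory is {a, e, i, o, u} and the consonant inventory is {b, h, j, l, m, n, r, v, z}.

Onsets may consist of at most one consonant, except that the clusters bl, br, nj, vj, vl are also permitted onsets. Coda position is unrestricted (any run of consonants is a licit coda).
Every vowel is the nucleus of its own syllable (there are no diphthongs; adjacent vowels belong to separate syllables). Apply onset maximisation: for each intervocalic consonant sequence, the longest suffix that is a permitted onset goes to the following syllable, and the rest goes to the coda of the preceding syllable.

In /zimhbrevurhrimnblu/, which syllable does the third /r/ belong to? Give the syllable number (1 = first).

4

Nuclei (vowels): i, e, u, i, u → 5 syllables.
Between /i/ (V1) and /e/ (V2): /mhbr/ — longest licit onset from the right is /br/, leaving /mh/ as coda.
Between /e/ (V2) and /u/ (V3): /v/ is a single consonant, so it becomes the next onset.
Between /u/ (V3) and /i/ (V4): /rhr/; trying suffixes from longest down, /r/ is the first permitted one, so coda /rh/ | onset /r/.
Between /i/ (V4) and /u/ (V5): cluster /mnbl/ — the longest permitted-onset suffix is /bl/; onset = /bl/, preceding coda = /mn/.
Syllabification: zimh.bre.vurh.rimn.blu.
The third /r/ is in the onset of syllable 4 (/rimn/).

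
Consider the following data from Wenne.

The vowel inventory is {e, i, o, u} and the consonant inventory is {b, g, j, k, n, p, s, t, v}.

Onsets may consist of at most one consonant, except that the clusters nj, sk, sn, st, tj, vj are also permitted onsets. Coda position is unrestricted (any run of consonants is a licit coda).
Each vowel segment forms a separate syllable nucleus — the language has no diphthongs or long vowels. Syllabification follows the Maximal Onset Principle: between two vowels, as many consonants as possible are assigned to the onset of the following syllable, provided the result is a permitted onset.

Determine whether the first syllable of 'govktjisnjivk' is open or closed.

Nuclei (vowels): o, i, i → 3 syllables.
/o…i/ gap (V1→V2): cluster /vktj/ — the longest permitted-onset suffix is /tj/; onset = /tj/, preceding coda = /vk/.
/i…i/ gap (V2→V3): cluster /snj/ — the longest permitted-onset suffix is /nj/; onset = /nj/, preceding coda = /s/.
Putting it together: govk.tjis.njivk.
Syllable 1 is /govk/ with coda /vk/, so it is closed.

closed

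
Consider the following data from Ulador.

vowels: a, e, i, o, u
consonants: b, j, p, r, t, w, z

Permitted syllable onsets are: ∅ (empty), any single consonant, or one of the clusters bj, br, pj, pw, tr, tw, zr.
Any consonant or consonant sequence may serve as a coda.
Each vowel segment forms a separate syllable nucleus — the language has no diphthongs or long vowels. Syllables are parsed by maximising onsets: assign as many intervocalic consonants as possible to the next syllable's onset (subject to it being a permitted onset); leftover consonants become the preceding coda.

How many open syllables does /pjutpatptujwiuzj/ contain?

The vowels are u, a, u, i, u — 5 nuclei, so 5 syllables.
Between /u/ (V1) and /a/ (V2): /tp/; trying suffixes from longest down, /p/ is the first permitted one, so coda /t/ | onset /p/.
Between /a/ (V2) and /u/ (V3): /tpt/ — longest licit onset from the right is /t/, leaving /tp/ as coda.
Between /u/ (V3) and /i/ (V4): /jw/ splits as /j/ + /w/ (/w/ is the longest suffix that is a licit onset).
Between /i/ (V4) and /u/ (V5): hiatus — the boundary sits between the two vowels.
Putting it together: pjut.patp.tuj.wi.uzj.
Classifying each syllable: /pjut/ (closed), /patp/ (closed), /tuj/ (closed), /wi/ (open), /uzj/ (closed).
Open syllables: 1.

1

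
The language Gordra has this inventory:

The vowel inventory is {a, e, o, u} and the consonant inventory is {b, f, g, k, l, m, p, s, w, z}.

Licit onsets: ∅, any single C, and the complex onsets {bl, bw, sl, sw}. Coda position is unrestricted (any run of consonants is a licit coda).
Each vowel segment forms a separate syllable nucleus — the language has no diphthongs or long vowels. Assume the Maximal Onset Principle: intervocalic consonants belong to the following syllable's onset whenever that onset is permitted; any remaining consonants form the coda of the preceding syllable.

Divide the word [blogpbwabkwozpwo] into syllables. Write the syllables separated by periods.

blogp.bwabk.wozp.wo

Nuclei (vowels): o, a, o, o → 4 syllables.
σ1/σ2 boundary: /gpbw/; trying suffixes from longest down, /bw/ is the first permitted one, so coda /gp/ | onset /bw/.
σ2/σ3 boundary: /bkw/ splits as /bk/ + /w/ (/w/ is the longest suffix that is a licit onset).
σ3/σ4 boundary: cluster /zpw/ — the longest permitted-onset suffix is /w/; onset = /w/, preceding coda = /zp/.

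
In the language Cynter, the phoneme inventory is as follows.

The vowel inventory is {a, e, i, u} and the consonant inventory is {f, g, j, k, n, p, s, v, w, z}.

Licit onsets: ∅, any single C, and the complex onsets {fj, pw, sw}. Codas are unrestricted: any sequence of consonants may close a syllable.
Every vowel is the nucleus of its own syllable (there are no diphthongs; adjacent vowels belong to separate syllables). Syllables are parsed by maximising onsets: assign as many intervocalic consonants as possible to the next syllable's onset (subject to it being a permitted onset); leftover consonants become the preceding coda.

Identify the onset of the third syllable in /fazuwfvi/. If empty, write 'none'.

The vowels are a, u, i — 3 nuclei, so 3 syllables.
σ1/σ2 boundary: just /z/ — single C goes to the following onset.
σ2/σ3 boundary: /wfv/; trying suffixes from longest down, /v/ is the first permitted one, so coda /wf/ | onset /v/.
Result: fa.zuwf.vi.
Syllable 3 is /vi/: onset /v/, nucleus /i/, coda ∅.

v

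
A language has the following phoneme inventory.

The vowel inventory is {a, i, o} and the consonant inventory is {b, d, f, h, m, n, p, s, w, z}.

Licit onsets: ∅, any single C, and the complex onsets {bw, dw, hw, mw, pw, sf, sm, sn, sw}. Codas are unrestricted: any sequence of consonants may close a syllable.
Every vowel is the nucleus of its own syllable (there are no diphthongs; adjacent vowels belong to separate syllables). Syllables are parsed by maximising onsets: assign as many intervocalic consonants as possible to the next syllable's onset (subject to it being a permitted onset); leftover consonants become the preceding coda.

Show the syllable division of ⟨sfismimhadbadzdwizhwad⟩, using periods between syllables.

Nuclei (vowels): i, i, a, a, i, a → 6 syllables.
/i…i/ gap (V1→V2): /sm/ is a licit onset in full, so it all attaches to the next syllable.
/i…a/ gap (V2→V3): /mh/ splits as /m/ + /h/ (/h/ is the longest suffix that is a licit onset).
/a…a/ gap (V3→V4): /db/; trying suffixes from longest down, /b/ is the first permitted one, so coda /d/ | onset /b/.
/a…i/ gap (V4→V5): /dzdw/ splits as /dz/ + /dw/ (/dw/ is the longest suffix that is a licit onset).
/i…a/ gap (V5→V6): cluster /zhw/ — the longest permitted-onset suffix is /hw/; onset = /hw/, preceding coda = /z/.

sfi.smim.had.badz.dwiz.hwad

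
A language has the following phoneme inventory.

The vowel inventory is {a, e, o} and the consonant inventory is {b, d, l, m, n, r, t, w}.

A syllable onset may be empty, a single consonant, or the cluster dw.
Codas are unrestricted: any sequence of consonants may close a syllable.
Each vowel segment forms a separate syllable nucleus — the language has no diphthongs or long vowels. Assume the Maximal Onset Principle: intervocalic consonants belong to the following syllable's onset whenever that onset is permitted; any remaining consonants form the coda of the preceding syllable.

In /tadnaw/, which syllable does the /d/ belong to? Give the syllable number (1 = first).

1

The vowels are a, a — 2 nuclei, so 2 syllables.
/a…a/ gap (V1→V2): /dn/; trying suffixes from longest down, /n/ is the first permitted one, so coda /d/ | onset /n/.
Result: tad.naw.
The /d/ is in the coda of syllable 1 (/tad/).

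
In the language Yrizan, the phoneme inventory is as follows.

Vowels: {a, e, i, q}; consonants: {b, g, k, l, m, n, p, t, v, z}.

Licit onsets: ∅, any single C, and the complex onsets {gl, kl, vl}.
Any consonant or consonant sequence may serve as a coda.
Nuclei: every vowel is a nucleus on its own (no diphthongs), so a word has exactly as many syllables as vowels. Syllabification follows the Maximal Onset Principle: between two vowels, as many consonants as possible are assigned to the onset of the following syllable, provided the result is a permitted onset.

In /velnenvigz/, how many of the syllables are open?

Vowels present: e, e, i; each is a nucleus, giving 3 syllables.
V1 /e/ – V2 /e/: cluster /ln/ — the longest permitted-onset suffix is /n/; onset = /n/, preceding coda = /l/.
V2 /e/ – V3 /i/: /nv/ splits as /n/ + /v/ (/v/ is the longest suffix that is a licit onset).
Putting it together: vel.nen.vigz.
Classifying each syllable: /vel/ (closed), /nen/ (closed), /vigz/ (closed).
Open syllables: 0.

0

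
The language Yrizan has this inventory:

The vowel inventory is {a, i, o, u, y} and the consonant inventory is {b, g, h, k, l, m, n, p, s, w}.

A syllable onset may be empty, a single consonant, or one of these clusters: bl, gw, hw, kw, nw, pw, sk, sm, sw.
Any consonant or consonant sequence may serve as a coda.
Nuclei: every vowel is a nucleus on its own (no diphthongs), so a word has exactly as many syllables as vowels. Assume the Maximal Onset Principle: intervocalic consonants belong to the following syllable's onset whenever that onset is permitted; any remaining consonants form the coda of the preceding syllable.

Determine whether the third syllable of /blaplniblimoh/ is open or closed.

Vowels present: a, i, i, o; each is a nucleus, giving 4 syllables.
V1 /a/ – V2 /i/: /pln/; trying suffixes from longest down, /n/ is the first permitted one, so coda /pl/ | onset /n/.
V2 /i/ – V3 /i/: /bl/ — entire cluster is a permitted onset → onset /bl/, coda ∅.
V3 /i/ – V4 /o/: /m/ is a single consonant, so it becomes the next onset.
Putting it together: blapl.ni.bli.moh.
Syllable 3 is /bli/; it ends in its nucleus with no coda, so it is open.

open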